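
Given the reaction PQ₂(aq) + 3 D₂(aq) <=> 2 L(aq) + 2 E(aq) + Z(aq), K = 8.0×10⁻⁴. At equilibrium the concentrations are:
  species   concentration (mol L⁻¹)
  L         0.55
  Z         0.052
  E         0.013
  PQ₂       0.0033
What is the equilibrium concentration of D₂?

[D₂] = 1.0 mol L⁻¹

At equilibrium, K = [L]²·[E]²·[Z] / ([PQ₂]·[D₂]³) = 8.0×10⁻⁴.
(0.55)²·(0.013)²·(0.052) / ((0.0033)·([D₂])³) = 8.0×10⁻⁴
[D₂]³ = 1.01 ⇒ [D₂] = 1.0 mol L⁻¹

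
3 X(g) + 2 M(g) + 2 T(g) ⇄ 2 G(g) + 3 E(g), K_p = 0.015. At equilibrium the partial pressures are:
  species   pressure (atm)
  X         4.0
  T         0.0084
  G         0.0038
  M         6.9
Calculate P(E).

P(E) = 6.1 atm

At equilibrium, K_p = P(G)²·P(E)³ / (P(X)³·P(M)²·P(T)²) = 0.015.
(0.0038)²·(P(E))³ / ((4.0)³·(6.9)²·(0.0084)²) = 0.015
P(E)³ = 223 ⇒ P(E) = 6.1 atm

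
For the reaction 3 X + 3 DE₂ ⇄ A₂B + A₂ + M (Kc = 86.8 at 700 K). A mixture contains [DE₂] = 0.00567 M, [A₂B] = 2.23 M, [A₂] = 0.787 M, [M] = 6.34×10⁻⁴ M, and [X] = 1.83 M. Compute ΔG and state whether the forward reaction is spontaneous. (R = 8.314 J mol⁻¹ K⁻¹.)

ΔG = 14.2 kJ/mol; the forward reaction is non-spontaneous

Qc = [A₂B]·[A₂]·[M] / ([X]³·[DE₂]³) = (2.23)·(0.787)·(6.34×10⁻⁴) / ((1.83)³·(0.00567)³) = 996
ΔG = RT ln(Qc/Kc) = (8.314 J mol⁻¹ K⁻¹)(700 K) × ln(996/86.8)
   = (5.820 kJ/mol)(2.440) = 14.2 kJ/mol
ΔG > 0, so the forward reaction is non-spontaneous (proceeds in reverse).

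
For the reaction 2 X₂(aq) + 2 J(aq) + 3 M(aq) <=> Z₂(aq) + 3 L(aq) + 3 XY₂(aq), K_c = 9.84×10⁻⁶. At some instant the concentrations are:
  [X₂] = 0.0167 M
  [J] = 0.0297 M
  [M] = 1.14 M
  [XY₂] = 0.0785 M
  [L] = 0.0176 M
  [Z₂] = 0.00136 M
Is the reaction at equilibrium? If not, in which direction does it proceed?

Q_c = [Z₂]·[L]³·[XY₂]³ / ([X₂]²·[J]²·[M]³) = (0.00136)·(0.0176)³·(0.0785)³ / ((0.0167)²·(0.0297)²·(1.14)³) = 9.84×10⁻⁶
Q_c = 9.84×10⁻⁶ = K_c, so the system is already at equilibrium.

no net change (already at equilibrium)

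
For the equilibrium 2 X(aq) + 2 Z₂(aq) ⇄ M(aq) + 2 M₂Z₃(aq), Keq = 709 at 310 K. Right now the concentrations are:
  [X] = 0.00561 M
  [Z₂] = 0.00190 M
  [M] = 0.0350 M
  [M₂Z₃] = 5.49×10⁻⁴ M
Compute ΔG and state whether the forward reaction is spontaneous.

Q = [M]·[M₂Z₃]² / ([X]²·[Z₂]²) = (0.0350)·(5.49×10⁻⁴)² / ((0.00561)²·(0.00190)²) = 92.8
ΔG = RT ln(Q/Keq) = (8.314 J mol⁻¹ K⁻¹)(310 K) × ln(92.8/709)
   = (2.577 kJ/mol)(-2.033) = -5.24 kJ/mol
ΔG < 0, so the forward reaction is spontaneous (proceeds forward).

ΔG = -5.24 kJ/mol; the forward reaction is spontaneous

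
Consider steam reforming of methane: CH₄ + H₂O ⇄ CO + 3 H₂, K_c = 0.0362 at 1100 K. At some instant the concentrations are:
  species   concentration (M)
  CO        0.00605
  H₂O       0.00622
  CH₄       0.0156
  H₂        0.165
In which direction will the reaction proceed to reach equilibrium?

to the left

Q_c = [CO]·[H₂]³ / ([CH₄]·[H₂O]) = (0.00605)·(0.165)³ / ((0.0156)·(0.00622)) = 0.280
Q_c = 0.280 > K_c = 0.0362, so the reverse reaction proceeds.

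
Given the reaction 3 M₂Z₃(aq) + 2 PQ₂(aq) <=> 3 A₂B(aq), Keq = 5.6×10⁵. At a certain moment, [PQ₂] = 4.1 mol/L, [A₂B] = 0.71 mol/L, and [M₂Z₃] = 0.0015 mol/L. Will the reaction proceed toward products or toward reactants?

to the left

Q = [A₂B]³ / ([M₂Z₃]³·[PQ₂]²) = (0.71)³ / ((0.0015)³·(4.1)²) = 6.3×10⁶
Q = 6.3×10⁶ > Keq = 5.6×10⁵, so the reverse reaction proceeds.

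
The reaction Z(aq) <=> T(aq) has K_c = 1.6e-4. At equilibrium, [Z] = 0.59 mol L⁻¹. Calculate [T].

[T] = 9.4e-5 mol L⁻¹

At equilibrium, K_c = [T] / [Z] = 1.6e-4.
([T]) / (0.59) = 1.6e-4
[T] = 9.44e-5 = 9.4e-5 mol L⁻¹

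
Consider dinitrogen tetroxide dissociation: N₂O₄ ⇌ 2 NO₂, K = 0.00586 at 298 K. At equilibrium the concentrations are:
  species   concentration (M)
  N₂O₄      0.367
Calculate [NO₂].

At equilibrium, K = [NO₂]² / [N₂O₄] = 0.00586.
([NO₂])² / (0.367) = 0.00586
[NO₂]² = 0.00215 ⇒ [NO₂] = 0.0464 M

[NO₂] = 0.0464 M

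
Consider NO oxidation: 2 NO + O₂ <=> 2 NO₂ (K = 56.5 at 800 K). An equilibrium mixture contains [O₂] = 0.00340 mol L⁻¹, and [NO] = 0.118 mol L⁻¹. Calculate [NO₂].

[NO₂] = 0.0517 mol L⁻¹

At equilibrium, K = [NO₂]² / ([NO]²·[O₂]) = 56.5.
([NO₂])² / ((0.118)²·(0.00340)) = 56.5
[NO₂]² = 0.00267 ⇒ [NO₂] = 0.0517 mol L⁻¹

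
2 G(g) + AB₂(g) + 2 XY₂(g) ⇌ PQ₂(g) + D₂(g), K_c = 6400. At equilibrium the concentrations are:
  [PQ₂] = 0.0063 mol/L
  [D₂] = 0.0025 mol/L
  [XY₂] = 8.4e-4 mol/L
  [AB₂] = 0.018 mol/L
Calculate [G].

[G] = 0.44 mol/L

At equilibrium, K_c = [PQ₂]·[D₂] / ([G]²·[AB₂]·[XY₂]²) = 6400.
(0.0063)·(0.0025) / (([G])²·(0.018)·(8.4e-4)²) = 6400
[G]² = 0.194 ⇒ [G] = 0.44 mol/L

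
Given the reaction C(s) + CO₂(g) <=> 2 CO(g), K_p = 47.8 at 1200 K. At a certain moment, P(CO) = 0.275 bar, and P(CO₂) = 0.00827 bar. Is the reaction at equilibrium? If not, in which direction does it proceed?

(C is a pure solid — omitted from Q_p.)
Q_p = P(CO)² / P(CO₂) = (0.275)² / (0.00827) = 9.14
Q_p = 9.14 < K_p = 47.8, so the forward reaction proceeds.

forward (toward products)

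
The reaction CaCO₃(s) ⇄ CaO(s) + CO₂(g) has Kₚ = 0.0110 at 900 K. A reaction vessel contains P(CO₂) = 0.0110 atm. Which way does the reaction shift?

no net change (already at equilibrium)

(CaCO₃, CaO are pure solids — omitted from Qₚ.)
Qₚ = P(CO₂) = 0.0110
Qₚ = 0.0110 = Kₚ, so the system is already at equilibrium.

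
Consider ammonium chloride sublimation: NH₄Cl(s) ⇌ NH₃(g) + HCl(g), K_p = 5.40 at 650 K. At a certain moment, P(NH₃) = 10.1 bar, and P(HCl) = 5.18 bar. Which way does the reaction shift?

(NH₄Cl is a pure solid — omitted from Q_p.)
Q_p = P(NH₃)·P(HCl) = (10.1)·(5.18) = 52.3
Q_p = 52.3 > K_p = 5.40, so the reverse reaction proceeds.

to the left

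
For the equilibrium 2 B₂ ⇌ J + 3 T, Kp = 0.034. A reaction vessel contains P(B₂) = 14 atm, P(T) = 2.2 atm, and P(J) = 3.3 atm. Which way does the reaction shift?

Qp = P(J)·P(T)³ / P(B₂)² = (3.3)·(2.2)³ / (14)² = 0.18
Qp = 0.18 > Kp = 0.034, so the reverse reaction proceeds.

in the reverse direction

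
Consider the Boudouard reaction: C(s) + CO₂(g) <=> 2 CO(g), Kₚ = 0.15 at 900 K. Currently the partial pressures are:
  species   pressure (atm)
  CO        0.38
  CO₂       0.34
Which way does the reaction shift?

reverse (toward reactants)

(C is a pure solid — omitted from Qₚ.)
Qₚ = P(CO)² / P(CO₂) = (0.38)² / (0.34) = 0.42
Qₚ = 0.42 > Kₚ = 0.15, so the reverse reaction proceeds.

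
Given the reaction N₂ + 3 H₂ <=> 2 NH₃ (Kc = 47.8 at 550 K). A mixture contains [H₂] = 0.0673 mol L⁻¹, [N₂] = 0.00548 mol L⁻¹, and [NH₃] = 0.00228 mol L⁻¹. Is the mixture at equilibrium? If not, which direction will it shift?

Qc = [NH₃]² / ([N₂]·[H₂]³) = (0.00228)² / ((0.00548)·(0.0673)³) = 3.11
Qc = 3.11 < Kc = 47.8: net forward reaction.

no; Q < K, reaction proceeds forward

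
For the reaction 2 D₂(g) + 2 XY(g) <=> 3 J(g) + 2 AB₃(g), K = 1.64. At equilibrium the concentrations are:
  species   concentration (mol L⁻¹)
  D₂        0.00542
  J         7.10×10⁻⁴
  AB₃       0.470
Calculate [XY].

At equilibrium, K = [J]³·[AB₃]² / ([D₂]²·[XY]²) = 1.64.
(7.10×10⁻⁴)³·(0.470)² / ((0.00542)²·([XY])²) = 1.64
[XY]² = 1.64×10⁻⁶ ⇒ [XY] = 0.00128 mol L⁻¹

[XY] = 0.00128 mol L⁻¹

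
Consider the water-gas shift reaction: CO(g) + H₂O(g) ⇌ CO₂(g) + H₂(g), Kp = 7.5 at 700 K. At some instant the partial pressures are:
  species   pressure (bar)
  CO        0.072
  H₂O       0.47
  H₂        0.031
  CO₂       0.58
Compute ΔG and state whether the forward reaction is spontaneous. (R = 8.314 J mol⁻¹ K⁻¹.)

Qp = P(CO₂)·P(H₂) / (P(CO)·P(H₂O)) = (0.58)·(0.031) / ((0.072)·(0.47)) = 0.531
ΔG = RT ln(Qp/Kp) = (8.314 J mol⁻¹ K⁻¹)(700 K) × ln(0.531/7.5)
   = (5.820 kJ/mol)(-2.648) = -15.4 kJ/mol
ΔG < 0, so the forward reaction is spontaneous (proceeds forward).

ΔG = -15.4 kJ/mol; the forward reaction is spontaneous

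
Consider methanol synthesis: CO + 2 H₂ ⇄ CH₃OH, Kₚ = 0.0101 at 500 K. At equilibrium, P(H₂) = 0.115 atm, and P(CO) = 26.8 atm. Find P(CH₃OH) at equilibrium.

P(CH₃OH) = 0.00358 atm

At equilibrium, Kₚ = P(CH₃OH) / (P(CO)·P(H₂)²) = 0.0101.
(P(CH₃OH)) / ((26.8)·(0.115)²) = 0.0101
P(CH₃OH) = 0.00358 atm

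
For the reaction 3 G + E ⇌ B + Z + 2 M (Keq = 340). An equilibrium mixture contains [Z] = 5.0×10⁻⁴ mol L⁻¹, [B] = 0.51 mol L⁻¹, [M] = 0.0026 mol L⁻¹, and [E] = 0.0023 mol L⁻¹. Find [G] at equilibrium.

At equilibrium, Keq = [B]·[Z]·[M]² / ([G]³·[E]) = 340.
(0.51)·(5.0×10⁻⁴)·(0.0026)² / (([G])³·(0.0023)) = 340
[G]³ = 2.20×10⁻⁹ ⇒ [G] = 0.0013 mol L⁻¹

[G] = 0.0013 mol L⁻¹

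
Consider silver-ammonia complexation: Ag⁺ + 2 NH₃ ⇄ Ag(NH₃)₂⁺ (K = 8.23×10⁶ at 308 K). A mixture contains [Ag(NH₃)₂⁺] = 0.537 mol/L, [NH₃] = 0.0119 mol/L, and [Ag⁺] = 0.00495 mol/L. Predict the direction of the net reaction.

Q = [Ag(NH₃)₂⁺] / ([Ag⁺]·[NH₃]²) = (0.537) / ((0.00495)·(0.0119)²) = 7.66×10⁵
Q = 7.66×10⁵ < K = 8.23×10⁶, so the forward reaction proceeds.

forward (toward products)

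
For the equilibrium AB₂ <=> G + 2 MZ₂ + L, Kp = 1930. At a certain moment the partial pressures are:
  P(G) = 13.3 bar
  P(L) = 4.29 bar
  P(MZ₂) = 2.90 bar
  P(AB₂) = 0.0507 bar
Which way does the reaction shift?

in the reverse direction

Qp = P(G)·P(MZ₂)²·P(L) / P(AB₂) = (13.3)·(2.90)²·(4.29) / (0.0507) = 9460
Qp = 9460 > Kp = 1930, so the reverse reaction proceeds.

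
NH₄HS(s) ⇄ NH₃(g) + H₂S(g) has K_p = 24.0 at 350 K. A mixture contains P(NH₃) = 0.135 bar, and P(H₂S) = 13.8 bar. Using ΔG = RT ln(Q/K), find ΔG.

(NH₄HS is a pure solid — omitted from Q_p.)
Q_p = P(NH₃)·P(H₂S) = (0.135)·(13.8) = 1.86
ΔG = RT ln(Q_p/K_p) = (8.314 J mol⁻¹ K⁻¹)(350 K) × ln(1.86/24.0)
   = (2.910 kJ/mol)(-2.557) = -7.44 kJ/mol
ΔG < 0, so the forward reaction is spontaneous (proceeds forward).

ΔG = -7.44 kJ/mol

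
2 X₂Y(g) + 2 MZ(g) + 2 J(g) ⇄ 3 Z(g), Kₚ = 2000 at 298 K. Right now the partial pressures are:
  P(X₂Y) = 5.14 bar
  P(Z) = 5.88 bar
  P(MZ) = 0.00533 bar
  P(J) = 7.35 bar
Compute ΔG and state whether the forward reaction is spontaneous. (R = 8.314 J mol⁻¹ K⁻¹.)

ΔG = 2.28 kJ/mol; the forward reaction is non-spontaneous

Qₚ = P(Z)³ / (P(X₂Y)²·P(MZ)²·P(J)²) = (5.88)³ / ((5.14)²·(0.00533)²·(7.35)²) = 5010
ΔG = RT ln(Qₚ/Kₚ) = (8.314 J mol⁻¹ K⁻¹)(298 K) × ln(5010/2000)
   = (2.478 kJ/mol)(0.9183) = 2.28 kJ/mol
ΔG > 0, so the forward reaction is non-spontaneous (proceeds in reverse).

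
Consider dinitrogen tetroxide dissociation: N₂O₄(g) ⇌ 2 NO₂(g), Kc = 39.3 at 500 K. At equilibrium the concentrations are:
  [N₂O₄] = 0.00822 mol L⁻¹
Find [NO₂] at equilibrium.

[NO₂] = 0.568 mol L⁻¹

At equilibrium, Kc = [NO₂]² / [N₂O₄] = 39.3.
([NO₂])² / (0.00822) = 39.3
[NO₂]² = 0.323 ⇒ [NO₂] = 0.568 mol L⁻¹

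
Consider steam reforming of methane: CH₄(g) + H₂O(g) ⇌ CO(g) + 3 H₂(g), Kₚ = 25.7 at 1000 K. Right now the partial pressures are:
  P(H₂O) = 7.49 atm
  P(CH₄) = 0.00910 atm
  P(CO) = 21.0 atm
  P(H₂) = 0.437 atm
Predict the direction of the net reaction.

Qₚ = P(CO)·P(H₂)³ / (P(CH₄)·P(H₂O)) = (21.0)·(0.437)³ / ((0.00910)·(7.49)) = 25.7
Qₚ = 25.7 = Kₚ, so the system is already at equilibrium.

no net change (already at equilibrium)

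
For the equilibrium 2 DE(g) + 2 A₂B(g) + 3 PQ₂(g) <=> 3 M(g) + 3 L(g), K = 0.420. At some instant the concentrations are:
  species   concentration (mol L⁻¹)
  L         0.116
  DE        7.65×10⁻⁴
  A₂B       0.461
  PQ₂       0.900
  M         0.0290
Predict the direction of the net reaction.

no net change (already at equilibrium)

Q = [M]³·[L]³ / ([DE]²·[A₂B]²·[PQ₂]³) = (0.0290)³·(0.116)³ / ((7.65×10⁻⁴)²·(0.461)²·(0.900)³) = 0.420
Q = 0.420 = K, so the system is already at equilibrium.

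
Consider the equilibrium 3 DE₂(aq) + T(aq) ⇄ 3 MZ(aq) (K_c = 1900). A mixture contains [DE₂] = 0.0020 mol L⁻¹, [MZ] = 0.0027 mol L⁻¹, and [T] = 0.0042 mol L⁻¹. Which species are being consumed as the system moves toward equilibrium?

Q_c = [MZ]³ / ([DE₂]³·[T]) = (0.0027)³ / ((0.0020)³·(0.0042)) = 590
Q_c = 590 < K_c = 1900: net forward reaction.

DE₂, T (reactants)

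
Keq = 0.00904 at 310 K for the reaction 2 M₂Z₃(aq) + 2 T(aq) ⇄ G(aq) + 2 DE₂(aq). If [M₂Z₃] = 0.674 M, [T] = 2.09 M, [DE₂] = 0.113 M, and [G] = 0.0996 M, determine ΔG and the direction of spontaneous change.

ΔG = -6.82 kJ/mol; the forward reaction is spontaneous

Q = [G]·[DE₂]² / ([M₂Z₃]²·[T]²) = (0.0996)·(0.113)² / ((0.674)²·(2.09)²) = 6.41×10⁻⁴
ΔG = RT ln(Q/Keq) = (8.314 J mol⁻¹ K⁻¹)(310 K) × ln(6.41×10⁻⁴/0.00904)
   = (2.577 kJ/mol)(-2.646) = -6.82 kJ/mol
ΔG < 0, so the forward reaction is spontaneous (proceeds forward).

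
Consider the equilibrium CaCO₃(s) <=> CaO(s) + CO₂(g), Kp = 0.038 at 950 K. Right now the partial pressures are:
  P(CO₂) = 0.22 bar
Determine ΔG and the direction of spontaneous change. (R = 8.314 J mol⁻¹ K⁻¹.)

ΔG = 13.9 kJ/mol; the forward reaction is non-spontaneous

(CaCO₃, CaO are pure solids — omitted from Qp.)
Qp = P(CO₂) = 0.220
ΔG = RT ln(Qp/Kp) = (8.314 J mol⁻¹ K⁻¹)(950 K) × ln(0.220/0.038)
   = (7.898 kJ/mol)(1.756) = 13.9 kJ/mol
ΔG > 0, so the forward reaction is non-spontaneous (proceeds in reverse).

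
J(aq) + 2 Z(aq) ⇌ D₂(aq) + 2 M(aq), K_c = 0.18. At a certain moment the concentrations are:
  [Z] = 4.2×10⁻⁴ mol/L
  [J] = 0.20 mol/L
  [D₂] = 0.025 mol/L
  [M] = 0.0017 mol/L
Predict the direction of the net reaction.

Q_c = [D₂]·[M]² / ([J]·[Z]²) = (0.025)·(0.0017)² / ((0.20)·(4.2×10⁻⁴)²) = 2.0
Q_c = 2.0 > K_c = 0.18, so the reverse reaction proceeds.

reverse (toward reactants)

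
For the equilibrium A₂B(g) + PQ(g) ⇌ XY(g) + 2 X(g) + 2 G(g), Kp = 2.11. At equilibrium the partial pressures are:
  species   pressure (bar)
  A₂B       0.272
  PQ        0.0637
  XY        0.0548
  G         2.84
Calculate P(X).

P(X) = 0.288 bar

At equilibrium, Kp = P(XY)·P(X)²·P(G)² / (P(A₂B)·P(PQ)) = 2.11.
(0.0548)·(P(X))²·(2.84)² / ((0.272)·(0.0637)) = 2.11
P(X)² = 0.0827 ⇒ P(X) = 0.288 bar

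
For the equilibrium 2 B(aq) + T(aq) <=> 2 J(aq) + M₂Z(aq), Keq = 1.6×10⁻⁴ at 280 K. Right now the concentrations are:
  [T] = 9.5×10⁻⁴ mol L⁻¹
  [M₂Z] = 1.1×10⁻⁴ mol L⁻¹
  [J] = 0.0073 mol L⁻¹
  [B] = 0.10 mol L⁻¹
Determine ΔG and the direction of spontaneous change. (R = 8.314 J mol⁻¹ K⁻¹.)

ΔG = 3.14 kJ/mol; the forward reaction is non-spontaneous

Q = [J]²·[M₂Z] / ([B]²·[T]) = (0.0073)²·(1.1×10⁻⁴) / ((0.10)²·(9.5×10⁻⁴)) = 6.17×10⁻⁴
ΔG = RT ln(Q/Keq) = (8.314 J mol⁻¹ K⁻¹)(280 K) × ln(6.17×10⁻⁴/1.6×10⁻⁴)
   = (2.328 kJ/mol)(1.350) = 3.14 kJ/mol
ΔG > 0, so the forward reaction is non-spontaneous (proceeds in reverse).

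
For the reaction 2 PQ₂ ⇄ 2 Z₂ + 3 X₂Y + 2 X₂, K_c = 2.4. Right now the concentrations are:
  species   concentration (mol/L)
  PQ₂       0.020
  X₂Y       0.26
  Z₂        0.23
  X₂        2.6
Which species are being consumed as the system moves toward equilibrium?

Q_c = [Z₂]²·[X₂Y]³·[X₂]² / [PQ₂]² = (0.23)²·(0.26)³·(2.6)² / (0.020)² = 16
Q_c = 16 > K_c = 2.4: net reverse reaction.

Z₂, X₂Y, X₂ (products)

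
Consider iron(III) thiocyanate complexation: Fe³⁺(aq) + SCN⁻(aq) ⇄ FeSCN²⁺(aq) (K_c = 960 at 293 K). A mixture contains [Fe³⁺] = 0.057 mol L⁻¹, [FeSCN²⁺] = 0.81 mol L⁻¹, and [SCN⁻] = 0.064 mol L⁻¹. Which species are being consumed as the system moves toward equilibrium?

Q_c = [FeSCN²⁺] / ([Fe³⁺]·[SCN⁻]) = (0.81) / ((0.057)·(0.064)) = 220
Q_c = 220 < K_c = 960: net forward reaction.

Fe³⁺, SCN⁻ (reactants)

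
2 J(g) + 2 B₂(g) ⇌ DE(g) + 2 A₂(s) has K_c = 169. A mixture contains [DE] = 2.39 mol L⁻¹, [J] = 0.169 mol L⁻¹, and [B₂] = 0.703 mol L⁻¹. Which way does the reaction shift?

(A₂ is a pure solid — omitted from Q_c.)
Q_c = [DE] / ([J]²·[B₂]²) = (2.39) / ((0.169)²·(0.703)²) = 169
Q_c = 169 = K_c, so the system is already at equilibrium.

at equilibrium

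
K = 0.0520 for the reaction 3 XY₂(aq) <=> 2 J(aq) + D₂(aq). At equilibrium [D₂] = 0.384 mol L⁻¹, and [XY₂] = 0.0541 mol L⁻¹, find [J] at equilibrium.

At equilibrium, K = [J]²·[D₂] / [XY₂]³ = 0.0520.
([J])²·(0.384) / (0.0541)³ = 0.0520
[J]² = 2.14×10⁻⁵ ⇒ [J] = 0.00463 mol L⁻¹

[J] = 0.00463 mol L⁻¹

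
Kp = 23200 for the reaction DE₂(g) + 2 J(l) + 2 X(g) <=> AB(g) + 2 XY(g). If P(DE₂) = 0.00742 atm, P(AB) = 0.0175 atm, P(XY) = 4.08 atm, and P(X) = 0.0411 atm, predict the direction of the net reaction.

at equilibrium

(J is a pure liquid — omitted from Qp.)
Qp = P(AB)·P(XY)² / (P(DE₂)·P(X)²) = (0.0175)·(4.08)² / ((0.00742)·(0.0411)²) = 23200
Qp = 23200 = Kp, so the system is already at equilibrium.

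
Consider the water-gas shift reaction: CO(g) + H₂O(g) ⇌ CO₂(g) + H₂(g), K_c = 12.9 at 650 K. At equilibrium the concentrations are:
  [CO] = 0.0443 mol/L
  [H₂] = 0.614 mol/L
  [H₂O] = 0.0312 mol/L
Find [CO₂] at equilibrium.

[CO₂] = 0.0290 mol/L

At equilibrium, K_c = [CO₂]·[H₂] / ([CO]·[H₂O]) = 12.9.
([CO₂])·(0.614) / ((0.0443)·(0.0312)) = 12.9
[CO₂] = 0.0290 mol/L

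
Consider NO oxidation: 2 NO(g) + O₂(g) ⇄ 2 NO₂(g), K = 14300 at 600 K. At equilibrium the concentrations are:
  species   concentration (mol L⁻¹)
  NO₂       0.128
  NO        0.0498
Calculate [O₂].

At equilibrium, K = [NO₂]² / ([NO]²·[O₂]) = 14300.
(0.128)² / ((0.0498)²·([O₂])) = 14300
[O₂] = 4.62×10⁻⁴ mol L⁻¹

[O₂] = 4.62×10⁻⁴ mol L⁻¹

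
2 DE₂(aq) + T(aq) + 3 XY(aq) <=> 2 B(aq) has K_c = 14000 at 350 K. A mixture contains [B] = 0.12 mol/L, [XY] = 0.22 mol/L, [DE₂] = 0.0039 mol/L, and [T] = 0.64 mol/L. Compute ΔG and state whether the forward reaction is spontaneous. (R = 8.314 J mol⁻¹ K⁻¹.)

Q_c = [B]² / ([DE₂]²·[T]·[XY]³) = (0.12)² / ((0.0039)²·(0.64)·(0.22)³) = 1.39×10⁵
ΔG = RT ln(Q_c/K_c) = (8.314 J mol⁻¹ K⁻¹)(350 K) × ln(1.39×10⁵/14000)
   = (2.910 kJ/mol)(2.295) = 6.68 kJ/mol
ΔG > 0, so the forward reaction is non-spontaneous (proceeds in reverse).

ΔG = 6.68 kJ/mol; the forward reaction is non-spontaneous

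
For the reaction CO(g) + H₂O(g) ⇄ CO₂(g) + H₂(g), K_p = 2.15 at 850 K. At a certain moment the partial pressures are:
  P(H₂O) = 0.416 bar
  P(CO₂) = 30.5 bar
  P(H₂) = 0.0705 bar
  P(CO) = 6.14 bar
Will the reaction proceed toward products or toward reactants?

to the right

Q_p = P(CO₂)·P(H₂) / (P(CO)·P(H₂O)) = (30.5)·(0.0705) / ((6.14)·(0.416)) = 0.842
Q_p = 0.842 < K_p = 2.15, so the forward reaction proceeds.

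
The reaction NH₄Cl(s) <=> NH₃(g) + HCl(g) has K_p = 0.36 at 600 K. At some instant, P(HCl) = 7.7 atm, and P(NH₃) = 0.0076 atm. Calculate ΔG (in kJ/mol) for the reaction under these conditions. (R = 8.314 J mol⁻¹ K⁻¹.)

(NH₄Cl is a pure solid — omitted from Q_p.)
Q_p = P(NH₃)·P(HCl) = (0.0076)·(7.7) = 0.0585
ΔG = RT ln(Q_p/K_p) = (8.314 J mol⁻¹ K⁻¹)(600 K) × ln(0.0585/0.36)
   = (4.988 kJ/mol)(-1.817) = -9.06 kJ/mol
ΔG < 0, so the forward reaction is spontaneous (proceeds forward).

ΔG = -9.06 kJ/mol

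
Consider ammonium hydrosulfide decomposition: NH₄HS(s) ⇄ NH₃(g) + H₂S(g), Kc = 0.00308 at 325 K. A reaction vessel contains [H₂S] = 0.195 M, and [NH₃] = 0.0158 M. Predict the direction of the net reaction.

(NH₄HS is a pure solid — omitted from Qc.)
Qc = [NH₃]·[H₂S] = (0.0158)·(0.195) = 0.00308
Qc = 0.00308 = Kc, so the system is already at equilibrium.

neither direction; the system is at equilibrium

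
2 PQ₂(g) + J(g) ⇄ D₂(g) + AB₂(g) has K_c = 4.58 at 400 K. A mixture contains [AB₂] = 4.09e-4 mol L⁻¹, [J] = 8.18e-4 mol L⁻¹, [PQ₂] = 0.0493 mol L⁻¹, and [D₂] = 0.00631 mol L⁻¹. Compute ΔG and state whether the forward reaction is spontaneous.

Q_c = [D₂]·[AB₂] / ([PQ₂]²·[J]) = (0.00631)·(4.09e-4) / ((0.0493)²·(8.18e-4)) = 1.30
ΔG = RT ln(Q_c/K_c) = (8.314 J mol⁻¹ K⁻¹)(400 K) × ln(1.30/4.58)
   = (3.326 kJ/mol)(-1.259) = -4.19 kJ/mol
ΔG < 0, so the forward reaction is spontaneous (proceeds forward).

ΔG = -4.19 kJ/mol; the forward reaction is spontaneous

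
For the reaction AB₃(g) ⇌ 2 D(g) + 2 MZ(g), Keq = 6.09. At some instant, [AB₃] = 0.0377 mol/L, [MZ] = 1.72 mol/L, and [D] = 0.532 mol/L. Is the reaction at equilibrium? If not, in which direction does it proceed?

reverse (toward reactants)

Q = [D]²·[MZ]² / [AB₃] = (0.532)²·(1.72)² / (0.0377) = 22.2
Q = 22.2 > Keq = 6.09, so the reverse reaction proceeds.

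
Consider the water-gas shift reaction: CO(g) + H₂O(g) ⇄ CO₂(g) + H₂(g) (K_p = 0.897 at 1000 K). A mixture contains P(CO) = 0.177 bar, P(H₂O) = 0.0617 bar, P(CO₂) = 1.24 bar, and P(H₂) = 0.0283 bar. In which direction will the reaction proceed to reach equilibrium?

Q_p = P(CO₂)·P(H₂) / (P(CO)·P(H₂O)) = (1.24)·(0.0283) / ((0.177)·(0.0617)) = 3.21
Q_p = 3.21 > K_p = 0.897, so the reverse reaction proceeds.

in the reverse direction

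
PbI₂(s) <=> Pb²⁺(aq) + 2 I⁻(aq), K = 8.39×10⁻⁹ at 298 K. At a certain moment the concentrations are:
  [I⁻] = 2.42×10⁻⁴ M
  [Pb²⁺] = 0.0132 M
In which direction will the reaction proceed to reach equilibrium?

(PbI₂ is a pure solid — omitted from Q.)
Q = [Pb²⁺]·[I⁻]² = (0.0132)·(2.42×10⁻⁴)² = 7.73×10⁻¹⁰
Q = 7.73×10⁻¹⁰ < K = 8.39×10⁻⁹, so the forward reaction proceeds.

to the right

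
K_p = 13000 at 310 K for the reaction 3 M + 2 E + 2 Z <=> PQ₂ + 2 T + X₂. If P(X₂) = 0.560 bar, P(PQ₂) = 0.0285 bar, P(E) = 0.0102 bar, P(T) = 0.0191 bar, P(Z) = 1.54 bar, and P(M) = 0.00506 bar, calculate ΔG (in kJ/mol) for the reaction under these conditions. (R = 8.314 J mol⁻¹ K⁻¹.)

Q_p = P(PQ₂)·P(T)²·P(X₂) / (P(M)³·P(E)²·P(Z)²) = (0.0285)·(0.0191)²·(0.560) / ((0.00506)³·(0.0102)²·(1.54)²) = 1.82×10⁵
ΔG = RT ln(Q_p/K_p) = (8.314 J mol⁻¹ K⁻¹)(310 K) × ln(1.82×10⁵/13000)
   = (2.577 kJ/mol)(2.639) = 6.80 kJ/mol
ΔG > 0, so the forward reaction is non-spontaneous (proceeds in reverse).

ΔG = 6.80 kJ/mol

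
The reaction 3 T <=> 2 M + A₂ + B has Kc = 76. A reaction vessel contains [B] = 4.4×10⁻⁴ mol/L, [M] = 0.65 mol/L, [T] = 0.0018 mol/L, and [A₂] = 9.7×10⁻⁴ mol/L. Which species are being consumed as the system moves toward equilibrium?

Qc = [M]²·[A₂]·[B] / [T]³ = (0.65)²·(9.7×10⁻⁴)·(4.4×10⁻⁴) / (0.0018)³ = 31
Qc = 31 < Kc = 76: net forward reaction.

T (reactants)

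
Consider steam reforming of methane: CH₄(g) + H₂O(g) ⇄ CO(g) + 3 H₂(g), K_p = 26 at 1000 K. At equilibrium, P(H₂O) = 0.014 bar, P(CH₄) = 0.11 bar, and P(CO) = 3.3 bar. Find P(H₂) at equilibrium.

P(H₂) = 0.23 bar

At equilibrium, K_p = P(CO)·P(H₂)³ / (P(CH₄)·P(H₂O)) = 26.
(3.3)·(P(H₂))³ / ((0.11)·(0.014)) = 26
P(H₂)³ = 0.0121 ⇒ P(H₂) = 0.23 bar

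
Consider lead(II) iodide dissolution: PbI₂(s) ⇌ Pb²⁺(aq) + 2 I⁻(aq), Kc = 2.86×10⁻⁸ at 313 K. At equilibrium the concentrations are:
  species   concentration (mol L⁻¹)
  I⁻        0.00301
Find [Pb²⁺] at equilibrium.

[Pb²⁺] = 0.00316 mol L⁻¹

(PbI₂ is a pure solid — omitted from Kc.)
At equilibrium, Kc = [Pb²⁺]·[I⁻]² = 2.86×10⁻⁸.
([Pb²⁺])·(0.00301)² = 2.86×10⁻⁸
[Pb²⁺] = 0.00316 mol L⁻¹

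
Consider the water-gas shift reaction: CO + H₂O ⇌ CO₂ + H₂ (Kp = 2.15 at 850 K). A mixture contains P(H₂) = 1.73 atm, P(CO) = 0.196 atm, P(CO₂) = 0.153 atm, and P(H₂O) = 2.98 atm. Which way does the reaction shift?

Qp = P(CO₂)·P(H₂) / (P(CO)·P(H₂O)) = (0.153)·(1.73) / ((0.196)·(2.98)) = 0.453
Qp = 0.453 < Kp = 2.15, so the forward reaction proceeds.

toward products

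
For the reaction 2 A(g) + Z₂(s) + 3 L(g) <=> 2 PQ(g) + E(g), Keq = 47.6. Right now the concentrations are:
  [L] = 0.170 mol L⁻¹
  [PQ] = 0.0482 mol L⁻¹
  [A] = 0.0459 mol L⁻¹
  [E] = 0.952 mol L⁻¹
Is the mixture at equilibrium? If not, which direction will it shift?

no; Q > K, reaction proceeds in reverse

(Z₂ is a pure solid — omitted from Q.)
Q = [PQ]²·[E] / ([A]²·[L]³) = (0.0482)²·(0.952) / ((0.0459)²·(0.170)³) = 214
Q = 214 > Keq = 47.6: net reverse reaction.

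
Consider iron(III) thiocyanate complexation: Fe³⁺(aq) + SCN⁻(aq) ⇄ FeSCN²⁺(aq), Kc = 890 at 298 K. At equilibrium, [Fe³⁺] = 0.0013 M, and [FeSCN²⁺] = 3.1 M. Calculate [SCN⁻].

[SCN⁻] = 2.7 M

At equilibrium, Kc = [FeSCN²⁺] / ([Fe³⁺]·[SCN⁻]) = 890.
(3.1) / ((0.0013)·([SCN⁻])) = 890
[SCN⁻] = 2.68 = 2.7 M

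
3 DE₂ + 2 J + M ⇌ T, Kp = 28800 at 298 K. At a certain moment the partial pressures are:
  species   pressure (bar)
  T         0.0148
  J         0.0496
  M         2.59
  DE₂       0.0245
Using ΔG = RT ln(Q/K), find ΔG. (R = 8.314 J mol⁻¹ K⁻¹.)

ΔG = 4.22 kJ/mol

Qp = P(T) / (P(DE₂)³·P(J)²·P(M)) = (0.0148) / ((0.0245)³·(0.0496)²·(2.59)) = 1.58×10⁵
ΔG = RT ln(Qp/Kp) = (8.314 J mol⁻¹ K⁻¹)(298 K) × ln(1.58×10⁵/28800)
   = (2.478 kJ/mol)(1.702) = 4.22 kJ/mol
ΔG > 0, so the forward reaction is non-spontaneous (proceeds in reverse).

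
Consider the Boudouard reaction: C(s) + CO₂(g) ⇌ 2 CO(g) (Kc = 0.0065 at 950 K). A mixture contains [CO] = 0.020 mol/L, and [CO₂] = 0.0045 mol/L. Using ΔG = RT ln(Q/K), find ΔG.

ΔG = 20.7 kJ/mol

(C is a pure solid — omitted from Qc.)
Qc = [CO]² / [CO₂] = (0.020)² / (0.0045) = 0.0889
ΔG = RT ln(Qc/Kc) = (8.314 J mol⁻¹ K⁻¹)(950 K) × ln(0.0889/0.0065)
   = (7.898 kJ/mol)(2.616) = 20.7 kJ/mol
ΔG > 0, so the forward reaction is non-spontaneous (proceeds in reverse).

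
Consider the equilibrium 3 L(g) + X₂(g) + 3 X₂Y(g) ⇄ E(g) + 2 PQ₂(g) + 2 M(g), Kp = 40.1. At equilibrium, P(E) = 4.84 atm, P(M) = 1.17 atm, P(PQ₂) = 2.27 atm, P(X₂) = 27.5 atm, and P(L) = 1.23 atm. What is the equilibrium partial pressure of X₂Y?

At equilibrium, Kp = P(E)·P(PQ₂)²·P(M)² / (P(L)³·P(X₂)·P(X₂Y)³) = 40.1.
(4.84)·(2.27)²·(1.17)² / ((1.23)³·(27.5)·(P(X₂Y))³) = 40.1
P(X₂Y)³ = 0.0166 ⇒ P(X₂Y) = 0.255 atm

P(X₂Y) = 0.255 atm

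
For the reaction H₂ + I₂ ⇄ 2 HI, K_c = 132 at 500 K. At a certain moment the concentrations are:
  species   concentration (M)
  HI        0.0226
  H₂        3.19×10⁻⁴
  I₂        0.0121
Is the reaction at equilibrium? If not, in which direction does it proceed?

Q_c = [HI]² / ([H₂]·[I₂]) = (0.0226)² / ((3.19×10⁻⁴)·(0.0121)) = 132
Q_c = 132 = K_c, so the system is already at equilibrium.

no net change (already at equilibrium)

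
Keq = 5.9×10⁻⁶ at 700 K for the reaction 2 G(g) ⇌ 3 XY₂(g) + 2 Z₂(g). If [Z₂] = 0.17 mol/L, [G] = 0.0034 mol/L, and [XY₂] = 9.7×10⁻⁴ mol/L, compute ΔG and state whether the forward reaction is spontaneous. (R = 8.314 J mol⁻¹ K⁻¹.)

ΔG = -5.53 kJ/mol; the forward reaction is spontaneous

Q = [XY₂]³·[Z₂]² / [G]² = (9.7×10⁻⁴)³·(0.17)² / (0.0034)² = 2.28×10⁻⁶
ΔG = RT ln(Q/Keq) = (8.314 J mol⁻¹ K⁻¹)(700 K) × ln(2.28×10⁻⁶/5.9×10⁻⁶)
   = (5.820 kJ/mol)(-0.9508) = -5.53 kJ/mol
ΔG < 0, so the forward reaction is spontaneous (proceeds forward).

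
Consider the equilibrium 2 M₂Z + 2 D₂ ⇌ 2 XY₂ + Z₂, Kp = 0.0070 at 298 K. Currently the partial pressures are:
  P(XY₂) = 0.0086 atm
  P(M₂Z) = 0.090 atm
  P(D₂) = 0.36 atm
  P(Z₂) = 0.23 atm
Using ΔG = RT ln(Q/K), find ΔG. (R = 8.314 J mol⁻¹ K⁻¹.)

Qp = P(XY₂)²·P(Z₂) / (P(M₂Z)²·P(D₂)²) = (0.0086)²·(0.23) / ((0.090)²·(0.36)²) = 0.0162
ΔG = RT ln(Qp/Kp) = (8.314 J mol⁻¹ K⁻¹)(298 K) × ln(0.0162/0.0070)
   = (2.478 kJ/mol)(0.8391) = 2.08 kJ/mol
ΔG > 0, so the forward reaction is non-spontaneous (proceeds in reverse).

ΔG = 2.08 kJ/mol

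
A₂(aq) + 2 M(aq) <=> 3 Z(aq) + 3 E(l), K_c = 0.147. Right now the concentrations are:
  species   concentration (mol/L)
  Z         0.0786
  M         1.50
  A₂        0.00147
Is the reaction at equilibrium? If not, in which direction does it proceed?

neither direction; the system is at equilibrium

(E is a pure liquid — omitted from Q_c.)
Q_c = [Z]³ / ([A₂]·[M]²) = (0.0786)³ / ((0.00147)·(1.50)²) = 0.147
Q_c = 0.147 = K_c, so the system is already at equilibrium.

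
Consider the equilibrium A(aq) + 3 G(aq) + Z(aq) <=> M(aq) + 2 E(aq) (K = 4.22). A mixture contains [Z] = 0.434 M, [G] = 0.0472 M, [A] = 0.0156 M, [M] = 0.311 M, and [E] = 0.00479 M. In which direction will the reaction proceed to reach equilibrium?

Q = [M]·[E]² / ([A]·[G]³·[Z]) = (0.311)·(0.00479)² / ((0.0156)·(0.0472)³·(0.434)) = 10.0
Q = 10.0 > K = 4.22, so the reverse reaction proceeds.

to the left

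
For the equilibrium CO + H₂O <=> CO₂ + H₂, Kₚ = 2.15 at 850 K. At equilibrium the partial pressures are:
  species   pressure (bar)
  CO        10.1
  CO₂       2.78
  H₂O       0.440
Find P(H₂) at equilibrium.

At equilibrium, Kₚ = P(CO₂)·P(H₂) / (P(CO)·P(H₂O)) = 2.15.
(2.78)·(P(H₂)) / ((10.1)·(0.440)) = 2.15
P(H₂) = 3.44 bar

P(H₂) = 3.44 bar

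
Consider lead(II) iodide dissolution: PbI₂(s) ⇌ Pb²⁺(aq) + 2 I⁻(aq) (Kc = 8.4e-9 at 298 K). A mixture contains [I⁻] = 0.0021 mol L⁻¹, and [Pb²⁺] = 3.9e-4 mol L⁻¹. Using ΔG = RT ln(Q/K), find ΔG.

ΔG = -3.93 kJ/mol

(PbI₂ is a pure solid — omitted from Qc.)
Qc = [Pb²⁺]·[I⁻]² = (3.9e-4)·(0.0021)² = 1.72e-9
ΔG = RT ln(Qc/Kc) = (8.314 J mol⁻¹ K⁻¹)(298 K) × ln(1.72e-9/8.4e-9)
   = (2.478 kJ/mol)(-1.586) = -3.93 kJ/mol
ΔG < 0, so the forward reaction is spontaneous (proceeds forward).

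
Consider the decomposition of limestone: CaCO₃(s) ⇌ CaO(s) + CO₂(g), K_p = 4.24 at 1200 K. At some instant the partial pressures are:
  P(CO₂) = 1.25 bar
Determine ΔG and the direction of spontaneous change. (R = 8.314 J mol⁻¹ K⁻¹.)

(CaCO₃, CaO are pure solids — omitted from Q_p.)
Q_p = P(CO₂) = 1.25
ΔG = RT ln(Q_p/K_p) = (8.314 J mol⁻¹ K⁻¹)(1200 K) × ln(1.25/4.24)
   = (9.977 kJ/mol)(-1.221) = -12.2 kJ/mol
ΔG < 0, so the forward reaction is spontaneous (proceeds forward).

ΔG = -12.2 kJ/mol; the forward reaction is spontaneous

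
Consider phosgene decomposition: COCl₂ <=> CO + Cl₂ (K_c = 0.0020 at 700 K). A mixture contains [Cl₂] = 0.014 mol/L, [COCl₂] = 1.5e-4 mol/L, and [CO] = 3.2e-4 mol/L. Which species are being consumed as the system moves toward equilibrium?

CO, Cl₂ (products)

Q_c = [CO]·[Cl₂] / [COCl₂] = (3.2e-4)·(0.014) / (1.5e-4) = 0.030
Q_c = 0.030 > K_c = 0.0020: net reverse reaction.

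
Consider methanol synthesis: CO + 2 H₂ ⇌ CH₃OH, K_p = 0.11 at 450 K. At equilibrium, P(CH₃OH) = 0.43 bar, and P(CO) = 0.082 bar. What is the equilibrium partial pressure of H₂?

P(H₂) = 6.9 bar

At equilibrium, K_p = P(CH₃OH) / (P(CO)·P(H₂)²) = 0.11.
(0.43) / ((0.082)·(P(H₂))²) = 0.11
P(H₂)² = 47.7 ⇒ P(H₂) = 6.9 bar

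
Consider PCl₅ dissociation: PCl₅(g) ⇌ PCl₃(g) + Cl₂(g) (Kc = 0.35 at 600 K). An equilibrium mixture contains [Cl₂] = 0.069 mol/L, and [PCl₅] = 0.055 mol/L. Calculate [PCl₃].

At equilibrium, Kc = [PCl₃]·[Cl₂] / [PCl₅] = 0.35.
([PCl₃])·(0.069) / (0.055) = 0.35
[PCl₃] = 0.279 = 0.28 mol/L

[PCl₃] = 0.28 mol/L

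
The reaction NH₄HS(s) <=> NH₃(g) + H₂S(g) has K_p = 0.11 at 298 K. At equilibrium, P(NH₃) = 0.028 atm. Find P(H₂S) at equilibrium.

(NH₄HS is a pure solid — omitted from K_p.)
At equilibrium, K_p = P(NH₃)·P(H₂S) = 0.11.
(0.028)·(P(H₂S)) = 0.11
P(H₂S) = 3.93 = 3.9 atm

P(H₂S) = 3.9 atm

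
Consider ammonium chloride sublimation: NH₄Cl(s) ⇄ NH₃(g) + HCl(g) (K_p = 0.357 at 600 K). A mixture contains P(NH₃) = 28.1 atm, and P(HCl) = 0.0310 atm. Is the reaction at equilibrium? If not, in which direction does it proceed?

to the left

(NH₄Cl is a pure solid — omitted from Q_p.)
Q_p = P(NH₃)·P(HCl) = (28.1)·(0.0310) = 0.871
Q_p = 0.871 > K_p = 0.357, so the reverse reaction proceeds.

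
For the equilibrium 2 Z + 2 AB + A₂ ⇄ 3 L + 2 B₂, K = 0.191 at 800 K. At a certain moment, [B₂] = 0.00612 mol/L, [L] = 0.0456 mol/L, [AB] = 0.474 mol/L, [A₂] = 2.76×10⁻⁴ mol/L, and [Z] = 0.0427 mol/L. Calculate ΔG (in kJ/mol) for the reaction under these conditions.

Q = [L]³·[B₂]² / ([Z]²·[AB]²·[A₂]) = (0.0456)³·(0.00612)² / ((0.0427)²·(0.474)²·(2.76×10⁻⁴)) = 0.0314
ΔG = RT ln(Q/K) = (8.314 J mol⁻¹ K⁻¹)(800 K) × ln(0.0314/0.191)
   = (6.651 kJ/mol)(-1.805) = -12.0 kJ/mol
ΔG < 0, so the forward reaction is spontaneous (proceeds forward).

ΔG = -12.0 kJ/mol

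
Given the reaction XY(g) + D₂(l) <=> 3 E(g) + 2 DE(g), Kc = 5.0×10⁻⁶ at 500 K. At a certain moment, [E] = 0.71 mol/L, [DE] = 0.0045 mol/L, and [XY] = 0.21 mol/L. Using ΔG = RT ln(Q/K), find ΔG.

ΔG = 8.03 kJ/mol

(D₂ is a pure liquid — omitted from Qc.)
Qc = [E]³·[DE]² / [XY] = (0.71)³·(0.0045)² / (0.21) = 3.45×10⁻⁵
ΔG = RT ln(Qc/Kc) = (8.314 J mol⁻¹ K⁻¹)(500 K) × ln(3.45×10⁻⁵/5.0×10⁻⁶)
   = (4.157 kJ/mol)(1.932) = 8.03 kJ/mol
ΔG > 0, so the forward reaction is non-spontaneous (proceeds in reverse).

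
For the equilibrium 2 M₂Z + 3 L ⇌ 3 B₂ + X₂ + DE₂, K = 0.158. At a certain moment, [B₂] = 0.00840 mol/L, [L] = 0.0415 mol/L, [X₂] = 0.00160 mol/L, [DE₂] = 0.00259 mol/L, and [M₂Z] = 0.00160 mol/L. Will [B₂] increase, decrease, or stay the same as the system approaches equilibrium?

Q = [B₂]³·[X₂]·[DE₂] / ([M₂Z]²·[L]³) = (0.00840)³·(0.00160)·(0.00259) / ((0.00160)²·(0.0415)³) = 0.0134
Q = 0.0134 < K = 0.158: net forward reaction.
B₂ is a product, so it increases.

increase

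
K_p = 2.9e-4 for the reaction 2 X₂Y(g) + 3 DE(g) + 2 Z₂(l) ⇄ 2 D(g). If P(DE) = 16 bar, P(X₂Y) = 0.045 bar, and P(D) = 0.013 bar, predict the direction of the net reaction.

(Z₂ is a pure liquid — omitted from Q_p.)
Q_p = P(D)² / (P(X₂Y)²·P(DE)³) = (0.013)² / ((0.045)²·(16)³) = 2.0e-5
Q_p = 2.0e-5 < K_p = 2.9e-4, so the forward reaction proceeds.

toward products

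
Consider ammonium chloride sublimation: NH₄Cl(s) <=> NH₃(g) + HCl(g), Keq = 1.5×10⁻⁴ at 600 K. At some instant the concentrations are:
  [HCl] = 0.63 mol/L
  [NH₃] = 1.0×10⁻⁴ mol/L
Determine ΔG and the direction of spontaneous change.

(NH₄Cl is a pure solid — omitted from Q.)
Q = [NH₃]·[HCl] = (1.0×10⁻⁴)·(0.63) = 6.30×10⁻⁵
ΔG = RT ln(Q/Keq) = (8.314 J mol⁻¹ K⁻¹)(600 K) × ln(6.30×10⁻⁵/1.5×10⁻⁴)
   = (4.988 kJ/mol)(-0.8675) = -4.33 kJ/mol
ΔG < 0, so the forward reaction is spontaneous (proceeds forward).

ΔG = -4.33 kJ/mol; the forward reaction is spontaneous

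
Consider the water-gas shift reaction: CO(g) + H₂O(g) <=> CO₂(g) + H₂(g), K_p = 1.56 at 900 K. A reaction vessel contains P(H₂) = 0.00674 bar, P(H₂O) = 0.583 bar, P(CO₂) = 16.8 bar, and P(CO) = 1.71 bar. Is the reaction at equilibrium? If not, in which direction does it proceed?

forward (toward products)

Q_p = P(CO₂)·P(H₂) / (P(CO)·P(H₂O)) = (16.8)·(0.00674) / ((1.71)·(0.583)) = 0.114
Q_p = 0.114 < K_p = 1.56, so the forward reaction proceeds.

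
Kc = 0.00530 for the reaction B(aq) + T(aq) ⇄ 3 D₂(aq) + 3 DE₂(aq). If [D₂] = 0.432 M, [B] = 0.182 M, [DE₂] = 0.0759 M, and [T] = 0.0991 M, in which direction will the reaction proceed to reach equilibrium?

Qc = [D₂]³·[DE₂]³ / ([B]·[T]) = (0.432)³·(0.0759)³ / ((0.182)·(0.0991)) = 0.00195
Qc = 0.00195 < Kc = 0.00530, so the forward reaction proceeds.

forward (toward products)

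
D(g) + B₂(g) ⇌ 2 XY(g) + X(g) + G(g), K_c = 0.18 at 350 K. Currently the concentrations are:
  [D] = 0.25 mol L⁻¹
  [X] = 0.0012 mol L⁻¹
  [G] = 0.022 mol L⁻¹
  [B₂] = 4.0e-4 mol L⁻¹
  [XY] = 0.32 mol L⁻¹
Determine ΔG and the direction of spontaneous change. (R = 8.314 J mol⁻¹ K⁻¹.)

ΔG = -5.52 kJ/mol; the forward reaction is spontaneous

Q_c = [XY]²·[X]·[G] / ([D]·[B₂]) = (0.32)²·(0.0012)·(0.022) / ((0.25)·(4.0e-4)) = 0.0270
ΔG = RT ln(Q_c/K_c) = (8.314 J mol⁻¹ K⁻¹)(350 K) × ln(0.0270/0.18)
   = (2.910 kJ/mol)(-1.897) = -5.52 kJ/mol
ΔG < 0, so the forward reaction is spontaneous (proceeds forward).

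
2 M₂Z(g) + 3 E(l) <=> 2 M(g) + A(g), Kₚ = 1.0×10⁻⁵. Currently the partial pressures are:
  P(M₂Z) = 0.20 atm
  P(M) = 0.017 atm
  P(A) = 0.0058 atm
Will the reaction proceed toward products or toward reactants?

(E is a pure liquid — omitted from Qₚ.)
Qₚ = P(M)²·P(A) / P(M₂Z)² = (0.017)²·(0.0058) / (0.20)² = 4.2×10⁻⁵
Qₚ = 4.2×10⁻⁵ > Kₚ = 1.0×10⁻⁵, so the reverse reaction proceeds.

in the reverse direction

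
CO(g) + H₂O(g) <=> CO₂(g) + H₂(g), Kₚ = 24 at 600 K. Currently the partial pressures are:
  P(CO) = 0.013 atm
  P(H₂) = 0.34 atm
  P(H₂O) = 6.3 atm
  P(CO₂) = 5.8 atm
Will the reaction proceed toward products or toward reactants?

Qₚ = P(CO₂)·P(H₂) / (P(CO)·P(H₂O)) = (5.8)·(0.34) / ((0.013)·(6.3)) = 24
Qₚ = 24 = Kₚ, so the system is already at equilibrium.

neither direction; the system is at equilibrium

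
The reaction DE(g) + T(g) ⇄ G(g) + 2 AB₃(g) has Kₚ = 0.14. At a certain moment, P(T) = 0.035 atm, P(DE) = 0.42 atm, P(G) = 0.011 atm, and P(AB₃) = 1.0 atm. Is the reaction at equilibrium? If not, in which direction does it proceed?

reverse (toward reactants)

Qₚ = P(G)·P(AB₃)² / (P(DE)·P(T)) = (0.011)·(1.0)² / ((0.42)·(0.035)) = 0.75
Qₚ = 0.75 > Kₚ = 0.14, so the reverse reaction proceeds.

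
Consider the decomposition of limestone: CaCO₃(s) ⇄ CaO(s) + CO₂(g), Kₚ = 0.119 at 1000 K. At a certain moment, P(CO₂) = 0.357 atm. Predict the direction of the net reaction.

(CaCO₃, CaO are pure solids — omitted from Qₚ.)
Qₚ = P(CO₂) = 0.357
Qₚ = 0.357 > Kₚ = 0.119, so the reverse reaction proceeds.

to the left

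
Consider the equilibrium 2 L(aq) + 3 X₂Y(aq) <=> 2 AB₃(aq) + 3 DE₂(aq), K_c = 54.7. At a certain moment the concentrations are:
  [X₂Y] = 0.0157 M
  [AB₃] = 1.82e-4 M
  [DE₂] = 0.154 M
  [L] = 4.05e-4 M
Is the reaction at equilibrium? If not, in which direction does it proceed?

Q_c = [AB₃]²·[DE₂]³ / ([L]²·[X₂Y]³) = (1.82e-4)²·(0.154)³ / ((4.05e-4)²·(0.0157)³) = 191
Q_c = 191 > K_c = 54.7, so the reverse reaction proceeds.

in the reverse direction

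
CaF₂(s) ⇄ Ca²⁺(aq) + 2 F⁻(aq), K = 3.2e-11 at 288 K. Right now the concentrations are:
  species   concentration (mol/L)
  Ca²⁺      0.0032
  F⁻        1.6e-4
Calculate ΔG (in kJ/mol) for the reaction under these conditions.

(CaF₂ is a pure solid — omitted from Q.)
Q = [Ca²⁺]·[F⁻]² = (0.0032)·(1.6e-4)² = 8.19e-11
ΔG = RT ln(Q/K) = (8.314 J mol⁻¹ K⁻¹)(288 K) × ln(8.19e-11/3.2e-11)
   = (2.394 kJ/mol)(0.9398) = 2.25 kJ/mol
ΔG > 0, so the forward reaction is non-spontaneous (proceeds in reverse).

ΔG = 2.25 kJ/mol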